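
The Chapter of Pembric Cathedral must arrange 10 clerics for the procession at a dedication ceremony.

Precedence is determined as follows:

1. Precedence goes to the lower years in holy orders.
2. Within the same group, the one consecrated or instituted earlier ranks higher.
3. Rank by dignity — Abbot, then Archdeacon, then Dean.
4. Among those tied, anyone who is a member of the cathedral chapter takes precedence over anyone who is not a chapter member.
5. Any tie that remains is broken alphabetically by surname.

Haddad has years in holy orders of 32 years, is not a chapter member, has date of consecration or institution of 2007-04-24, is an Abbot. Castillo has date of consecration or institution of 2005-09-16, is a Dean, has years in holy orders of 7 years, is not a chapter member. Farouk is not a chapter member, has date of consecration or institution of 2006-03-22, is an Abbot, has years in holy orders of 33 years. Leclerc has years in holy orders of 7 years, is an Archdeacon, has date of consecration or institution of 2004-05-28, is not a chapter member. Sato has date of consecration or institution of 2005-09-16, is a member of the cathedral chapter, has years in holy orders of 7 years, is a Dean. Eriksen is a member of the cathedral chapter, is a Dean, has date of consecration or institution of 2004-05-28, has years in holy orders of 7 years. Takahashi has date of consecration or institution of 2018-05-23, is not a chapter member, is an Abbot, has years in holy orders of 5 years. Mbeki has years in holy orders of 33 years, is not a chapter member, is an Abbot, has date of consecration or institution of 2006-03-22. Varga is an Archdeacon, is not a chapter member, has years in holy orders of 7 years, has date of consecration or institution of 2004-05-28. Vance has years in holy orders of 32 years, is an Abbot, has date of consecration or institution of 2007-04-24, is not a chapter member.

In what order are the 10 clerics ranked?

Takahashi, Leclerc, Varga, Eriksen, Sato, Castillo, Haddad, Vance, Farouk, Mbeki

By years in holy orders (lower first): Takahashi (5 years); then Leclerc, Varga, Eriksen, Sato and Castillo (each 7 years); then Haddad and Vance (both 32 years); then Farouk and Mbeki (both 33 years).
Among Leclerc, Varga, Eriksen, Sato and Castillo, by date of consecration or institution (earlier first): Leclerc, Varga and Eriksen (2004-05-28) before Sato and Castillo (2005-09-16).
Among Leclerc, Varga and Eriksen, by dignity: Leclerc and Varga (Archdeacon) before Eriksen (Dean).
Leclerc and Varga are each not a chapter member, so the next rule applies.
Among Leclerc and Varga, alphabetically by surname: Leclerc before Varga.
Sato and Castillo are each Dean, so the next rule applies.
Among Sato and Castillo, a member of the cathedral chapter before not a chapter member: Sato (a member of the cathedral chapter) before Castillo (not a chapter member).
Haddad and Vance both have date of consecration or institution 2007-04-24, so the next rule applies.
Haddad and Vance are each Abbot, so the next rule applies.
Haddad and Vance are each not a chapter member, so the next rule applies.
Among Haddad and Vance, alphabetically by surname: Haddad before Vance.
Farouk and Mbeki both have date of consecration or institution 2006-03-22, so the next rule applies.
Farouk and Mbeki are each Abbot, so the next rule applies.
Farouk and Mbeki are each not a chapter member, so the next rule applies.
Among Farouk and Mbeki, alphabetically by surname: Farouk before Mbeki.
Full order: Takahashi, Leclerc, Varga, Eriksen, Sato, Castillo, Haddad, Vance, Farouk, Mbeki.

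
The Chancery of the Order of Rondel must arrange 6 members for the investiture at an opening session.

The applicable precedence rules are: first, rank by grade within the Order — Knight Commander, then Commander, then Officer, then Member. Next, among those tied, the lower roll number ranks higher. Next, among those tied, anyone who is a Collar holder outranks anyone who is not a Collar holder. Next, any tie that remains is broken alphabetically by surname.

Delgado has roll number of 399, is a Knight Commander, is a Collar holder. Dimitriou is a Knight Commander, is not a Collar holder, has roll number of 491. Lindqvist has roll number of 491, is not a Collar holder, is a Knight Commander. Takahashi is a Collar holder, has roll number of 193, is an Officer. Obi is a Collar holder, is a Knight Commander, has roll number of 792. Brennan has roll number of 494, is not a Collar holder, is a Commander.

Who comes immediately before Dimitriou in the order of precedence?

Delgado

By grade within the Order: Delgado, Dimitriou, Lindqvist and Obi (Knight Commander); then Brennan (Commander); then Takahashi (Officer).
Among Delgado, Dimitriou, Lindqvist and Obi, by roll number (lower first): Delgado (399) before Dimitriou and Lindqvist (491) before Obi (792).
Dimitriou and Lindqvist are each not a Collar holder, so the next rule applies.
Among Dimitriou and Lindqvist, alphabetically by surname: Dimitriou before Lindqvist.
Order: Delgado, Dimitriou, Lindqvist, Obi, Brennan, Takahashi.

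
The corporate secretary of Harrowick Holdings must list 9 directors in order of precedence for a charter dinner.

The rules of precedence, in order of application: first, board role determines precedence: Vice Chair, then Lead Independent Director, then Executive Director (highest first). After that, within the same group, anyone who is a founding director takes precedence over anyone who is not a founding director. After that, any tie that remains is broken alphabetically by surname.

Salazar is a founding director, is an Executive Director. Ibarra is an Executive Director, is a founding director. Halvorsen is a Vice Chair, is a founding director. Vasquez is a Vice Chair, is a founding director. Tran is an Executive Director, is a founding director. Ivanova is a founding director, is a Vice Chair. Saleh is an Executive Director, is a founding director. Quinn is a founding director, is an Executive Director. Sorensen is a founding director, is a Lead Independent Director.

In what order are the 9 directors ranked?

By board role: Halvorsen, Ivanova and Vasquez (Vice Chair); then Sorensen (Lead Independent Director); then Ibarra, Quinn, Salazar, Saleh and Tran (Executive Director).
Halvorsen, Ivanova and Vasquez are each a founding director, so the next rule applies.
Among Halvorsen, Ivanova and Vasquez, alphabetically by surname: Halvorsen before Ivanova before Vasquez.
Ibarra, Quinn, Salazar, Saleh and Tran are each a founding director, so the next rule applies.
Among Ibarra, Quinn, Salazar, Saleh and Tran, alphabetically by surname: Ibarra before Quinn before Salazar before Saleh before Tran.
Full order: Halvorsen, Ivanova, Vasquez, Sorensen, Ibarra, Quinn, Salazar, Saleh, Tran.

Halvorsen, Ivanova, Vasquez, Sorensen, Ibarra, Quinn, Salazar, Saleh, Tran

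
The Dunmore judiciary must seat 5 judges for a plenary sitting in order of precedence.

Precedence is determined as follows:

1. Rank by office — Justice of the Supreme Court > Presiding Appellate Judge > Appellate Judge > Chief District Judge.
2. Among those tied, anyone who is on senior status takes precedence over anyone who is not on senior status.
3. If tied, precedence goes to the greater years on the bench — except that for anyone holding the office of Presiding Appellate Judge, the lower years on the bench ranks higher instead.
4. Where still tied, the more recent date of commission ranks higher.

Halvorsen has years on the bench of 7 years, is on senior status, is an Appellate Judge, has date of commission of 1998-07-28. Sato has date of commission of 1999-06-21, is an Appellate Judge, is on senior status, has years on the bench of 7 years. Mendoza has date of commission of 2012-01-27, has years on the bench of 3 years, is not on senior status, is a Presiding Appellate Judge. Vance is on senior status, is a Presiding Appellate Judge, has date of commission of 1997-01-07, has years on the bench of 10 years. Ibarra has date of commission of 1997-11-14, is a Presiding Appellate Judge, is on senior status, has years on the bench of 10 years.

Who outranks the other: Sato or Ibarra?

Ibarra

By office: Ibarra, Vance and Mendoza (Presiding Appellate Judge); then Sato and Halvorsen (Appellate Judge).
Among Ibarra, Vance and Mendoza, on senior status before not on senior status: Ibarra and Vance (on senior status) before Mendoza (not on senior status).
Ibarra and Vance both have years on the bench 10 years, so the next rule applies.
Among Ibarra and Vance, by date of commission (later first): Ibarra (1997-11-14) before Vance (1997-01-07).
Sato and Halvorsen are each on senior status, so the next rule applies.
Sato and Halvorsen both have years on the bench 7 years, so the next rule applies.
Among Sato and Halvorsen, by date of commission (later first): Sato (1999-06-21) before Halvorsen (1998-07-28).
So Ibarra takes precedence.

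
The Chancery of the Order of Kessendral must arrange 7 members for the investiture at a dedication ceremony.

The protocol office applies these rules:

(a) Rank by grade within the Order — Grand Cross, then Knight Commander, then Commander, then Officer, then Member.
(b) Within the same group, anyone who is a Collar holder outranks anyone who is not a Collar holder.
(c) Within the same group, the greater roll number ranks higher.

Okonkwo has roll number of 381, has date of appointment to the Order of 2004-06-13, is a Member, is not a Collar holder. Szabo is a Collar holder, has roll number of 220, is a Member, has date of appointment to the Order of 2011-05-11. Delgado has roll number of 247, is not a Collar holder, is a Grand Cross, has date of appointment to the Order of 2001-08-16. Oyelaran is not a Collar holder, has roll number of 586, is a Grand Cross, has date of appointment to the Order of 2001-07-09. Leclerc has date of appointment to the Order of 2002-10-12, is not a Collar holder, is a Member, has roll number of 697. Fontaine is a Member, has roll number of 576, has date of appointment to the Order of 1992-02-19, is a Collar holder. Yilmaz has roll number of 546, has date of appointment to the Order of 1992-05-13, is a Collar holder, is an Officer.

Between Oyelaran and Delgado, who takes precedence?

Oyelaran

By grade within the Order: Oyelaran and Delgado (Grand Cross); then Yilmaz (Officer); then Fontaine, Szabo, Leclerc and Okonkwo (Member).
Oyelaran and Delgado are each not a Collar holder, so the next rule applies.
Among Oyelaran and Delgado, by roll number (higher first): Oyelaran (586) before Delgado (247).
Among Fontaine, Szabo, Leclerc and Okonkwo, a Collar holder before not a Collar holder: Fontaine and Szabo (a Collar holder) before Leclerc and Okonkwo (not a Collar holder).
Among Fontaine and Szabo, by roll number (higher first): Fontaine (576) before Szabo (220).
Among Leclerc and Okonkwo, by roll number (higher first): Leclerc (697) before Okonkwo (381).
So Oyelaran takes precedence.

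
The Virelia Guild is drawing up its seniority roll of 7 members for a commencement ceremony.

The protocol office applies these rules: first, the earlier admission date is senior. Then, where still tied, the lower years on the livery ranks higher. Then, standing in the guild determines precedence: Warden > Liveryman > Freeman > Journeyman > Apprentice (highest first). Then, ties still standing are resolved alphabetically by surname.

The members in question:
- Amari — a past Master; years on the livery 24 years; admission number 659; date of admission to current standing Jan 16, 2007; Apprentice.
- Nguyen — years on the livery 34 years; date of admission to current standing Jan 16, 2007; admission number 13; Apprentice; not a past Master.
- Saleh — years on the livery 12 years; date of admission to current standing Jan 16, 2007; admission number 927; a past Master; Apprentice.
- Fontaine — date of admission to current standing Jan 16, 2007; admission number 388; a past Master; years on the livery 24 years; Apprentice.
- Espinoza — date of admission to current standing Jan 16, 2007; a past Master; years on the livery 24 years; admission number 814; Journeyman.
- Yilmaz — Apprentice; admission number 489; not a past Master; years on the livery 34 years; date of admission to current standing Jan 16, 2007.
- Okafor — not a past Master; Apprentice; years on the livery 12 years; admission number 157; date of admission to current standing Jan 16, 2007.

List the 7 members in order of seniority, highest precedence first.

By date of admission to current standing (earlier first): Okafor, Saleh, Espinoza, Amari, Fontaine, Nguyen and Yilmaz (each Jan 16, 2007).
Among Okafor, Saleh, Espinoza, Amari, Fontaine, Nguyen and Yilmaz, by years on the livery (lower first): Okafor and Saleh (12 years) before Espinoza, Amari and Fontaine (24 years) before Nguyen and Yilmaz (34 years).
Okafor and Saleh are each Apprentice, so the next rule applies.
Among Okafor and Saleh, alphabetically by surname: Okafor before Saleh.
Among Espinoza, Amari and Fontaine, by standing in the guild: Espinoza (Journeyman) before Amari and Fontaine (Apprentice).
Among Amari and Fontaine, alphabetically by surname: Amari before Fontaine.
Nguyen and Yilmaz are each Apprentice, so the next rule applies.
Among Nguyen and Yilmaz, alphabetically by surname: Nguyen before Yilmaz.
Full order: Okafor, Saleh, Espinoza, Amari, Fontaine, Nguyen, Yilmaz.

Okafor, Saleh, Espinoza, Amari, Fontaine, Nguyen, Yilmaz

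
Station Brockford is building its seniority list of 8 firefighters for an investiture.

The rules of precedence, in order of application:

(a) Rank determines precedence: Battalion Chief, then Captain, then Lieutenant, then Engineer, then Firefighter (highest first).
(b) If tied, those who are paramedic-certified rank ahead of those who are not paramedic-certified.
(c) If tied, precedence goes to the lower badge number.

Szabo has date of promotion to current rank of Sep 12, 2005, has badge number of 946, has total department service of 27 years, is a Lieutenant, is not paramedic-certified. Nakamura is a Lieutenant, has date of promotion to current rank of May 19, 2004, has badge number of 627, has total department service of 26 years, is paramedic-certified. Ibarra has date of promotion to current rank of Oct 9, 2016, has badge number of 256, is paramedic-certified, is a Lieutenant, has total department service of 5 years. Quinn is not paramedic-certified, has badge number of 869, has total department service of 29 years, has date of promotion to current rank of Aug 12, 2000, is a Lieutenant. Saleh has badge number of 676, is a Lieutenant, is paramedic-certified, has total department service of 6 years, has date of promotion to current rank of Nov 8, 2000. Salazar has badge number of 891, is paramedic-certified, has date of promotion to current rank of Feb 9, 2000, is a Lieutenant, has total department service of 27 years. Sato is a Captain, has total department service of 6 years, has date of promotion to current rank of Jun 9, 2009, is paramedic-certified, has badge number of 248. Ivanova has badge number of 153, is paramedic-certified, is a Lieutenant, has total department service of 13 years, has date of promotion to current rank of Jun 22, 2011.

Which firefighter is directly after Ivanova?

By rank: Sato (Captain); then Ivanova, Ibarra, Nakamura, Saleh, Salazar, Quinn and Szabo (Lieutenant).
Among Ivanova, Ibarra, Nakamura, Saleh, Salazar, Quinn and Szabo, paramedic-certified before not paramedic-certified: Ivanova, Ibarra, Nakamura, Saleh and Salazar (paramedic-certified) before Quinn and Szabo (not paramedic-certified).
Among Ivanova, Ibarra, Nakamura, Saleh and Salazar, by badge number (lower first): Ivanova (153) before Ibarra (256) before Nakamura (627) before Saleh (676) before Salazar (891).
Among Quinn and Szabo, by badge number (lower first): Quinn (869) before Szabo (946).
Order: Sato, Ivanova, Ibarra, Nakamura, Saleh, Salazar, Quinn, Szabo.

Ibarra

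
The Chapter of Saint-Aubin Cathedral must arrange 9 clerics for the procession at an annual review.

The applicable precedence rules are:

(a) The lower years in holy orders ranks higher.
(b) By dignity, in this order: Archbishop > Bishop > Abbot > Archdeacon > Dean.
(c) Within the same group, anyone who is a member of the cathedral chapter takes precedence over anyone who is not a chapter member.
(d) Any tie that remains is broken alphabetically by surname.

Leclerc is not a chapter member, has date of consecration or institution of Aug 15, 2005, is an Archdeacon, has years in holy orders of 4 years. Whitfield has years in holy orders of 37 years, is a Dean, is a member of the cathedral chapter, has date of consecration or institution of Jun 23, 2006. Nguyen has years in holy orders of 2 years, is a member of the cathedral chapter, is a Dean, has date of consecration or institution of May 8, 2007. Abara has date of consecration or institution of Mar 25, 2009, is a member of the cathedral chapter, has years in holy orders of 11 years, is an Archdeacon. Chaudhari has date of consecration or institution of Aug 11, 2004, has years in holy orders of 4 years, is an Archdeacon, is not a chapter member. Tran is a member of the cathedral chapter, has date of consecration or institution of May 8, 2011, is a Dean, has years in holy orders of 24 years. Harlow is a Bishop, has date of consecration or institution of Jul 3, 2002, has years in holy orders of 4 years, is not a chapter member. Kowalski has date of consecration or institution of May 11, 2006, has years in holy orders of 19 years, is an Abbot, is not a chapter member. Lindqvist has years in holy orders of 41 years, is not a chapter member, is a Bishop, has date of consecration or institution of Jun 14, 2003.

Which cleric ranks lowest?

By years in holy orders (lower first): Nguyen (2 years); then Harlow, Chaudhari and Leclerc (each 4 years); then Abara (11 years); then Kowalski (19 years); then Tran (24 years); then Whitfield (37 years); then Lindqvist (41 years).
Among Harlow, Chaudhari and Leclerc, by dignity: Harlow (Bishop) before Chaudhari and Leclerc (Archdeacon).
Chaudhari and Leclerc are each not a chapter member, so the next rule applies.
Among Chaudhari and Leclerc, alphabetically by surname: Chaudhari before Leclerc.
Order: Nguyen, Harlow, Chaudhari, Leclerc, Abara, Kowalski, Tran, Whitfield, Lindqvist.

Lindqvist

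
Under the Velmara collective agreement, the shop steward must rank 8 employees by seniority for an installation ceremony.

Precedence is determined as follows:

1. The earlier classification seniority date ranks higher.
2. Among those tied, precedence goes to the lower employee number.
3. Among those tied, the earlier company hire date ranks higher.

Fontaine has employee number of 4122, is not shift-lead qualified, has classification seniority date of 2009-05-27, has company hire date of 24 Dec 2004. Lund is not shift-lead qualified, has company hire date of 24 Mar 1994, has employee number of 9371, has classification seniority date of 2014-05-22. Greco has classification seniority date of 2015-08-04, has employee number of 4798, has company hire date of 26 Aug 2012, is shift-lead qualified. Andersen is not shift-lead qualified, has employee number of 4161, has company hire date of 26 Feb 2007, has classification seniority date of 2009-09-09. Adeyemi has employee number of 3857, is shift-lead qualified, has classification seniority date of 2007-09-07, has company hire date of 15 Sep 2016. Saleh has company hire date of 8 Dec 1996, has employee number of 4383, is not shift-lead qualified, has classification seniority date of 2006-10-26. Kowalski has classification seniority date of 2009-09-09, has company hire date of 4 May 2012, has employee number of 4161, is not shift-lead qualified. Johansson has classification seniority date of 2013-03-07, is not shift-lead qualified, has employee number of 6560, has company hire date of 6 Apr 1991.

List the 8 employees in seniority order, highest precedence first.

Saleh, Adeyemi, Fontaine, Andersen, Kowalski, Johansson, Lund, Greco

By classification seniority date (earlier first): Saleh (2006-10-26); then Adeyemi (2007-09-07); then Fontaine (2009-05-27); then Andersen and Kowalski (both 2009-09-09); then Johansson (2013-03-07); then Lund (2014-05-22); then Greco (2015-08-04).
Andersen and Kowalski both have employee number 4161, so the next rule applies.
Among Andersen and Kowalski, by company hire date (earlier first): Andersen (26 Feb 2007) before Kowalski (4 May 2012).
Full order: Saleh, Adeyemi, Fontaine, Andersen, Kowalski, Johansson, Lund, Greco.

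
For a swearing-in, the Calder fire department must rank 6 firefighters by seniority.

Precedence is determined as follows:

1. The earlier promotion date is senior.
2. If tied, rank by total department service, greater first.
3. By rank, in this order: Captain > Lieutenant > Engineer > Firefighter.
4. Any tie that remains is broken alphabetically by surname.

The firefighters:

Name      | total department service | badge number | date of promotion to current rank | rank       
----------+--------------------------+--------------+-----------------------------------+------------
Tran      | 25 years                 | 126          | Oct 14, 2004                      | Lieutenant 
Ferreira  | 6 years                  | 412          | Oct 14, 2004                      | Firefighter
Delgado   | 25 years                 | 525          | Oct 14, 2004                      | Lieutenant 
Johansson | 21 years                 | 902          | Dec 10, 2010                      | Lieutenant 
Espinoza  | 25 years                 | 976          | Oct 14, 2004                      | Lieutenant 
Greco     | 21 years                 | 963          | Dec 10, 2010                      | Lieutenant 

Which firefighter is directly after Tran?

By date of promotion to current rank (earlier first): Delgado, Espinoza, Tran and Ferreira (each Oct 14, 2004); then Greco and Johansson (both Dec 10, 2010).
Among Delgado, Espinoza, Tran and Ferreira, by total department service (higher first): Delgado, Espinoza and Tran (25 years) before Ferreira (6 years).
Delgado, Espinoza and Tran are each Lieutenant, so the next rule applies.
Among Delgado, Espinoza and Tran, alphabetically by surname: Delgado before Espinoza before Tran.
Greco and Johansson both have total department service 21 years, so the next rule applies.
Greco and Johansson are each Lieutenant, so the next rule applies.
Among Greco and Johansson, alphabetically by surname: Greco before Johansson.
Order: Delgado, Espinoza, Tran, Ferreira, Greco, Johansson.

Ferreira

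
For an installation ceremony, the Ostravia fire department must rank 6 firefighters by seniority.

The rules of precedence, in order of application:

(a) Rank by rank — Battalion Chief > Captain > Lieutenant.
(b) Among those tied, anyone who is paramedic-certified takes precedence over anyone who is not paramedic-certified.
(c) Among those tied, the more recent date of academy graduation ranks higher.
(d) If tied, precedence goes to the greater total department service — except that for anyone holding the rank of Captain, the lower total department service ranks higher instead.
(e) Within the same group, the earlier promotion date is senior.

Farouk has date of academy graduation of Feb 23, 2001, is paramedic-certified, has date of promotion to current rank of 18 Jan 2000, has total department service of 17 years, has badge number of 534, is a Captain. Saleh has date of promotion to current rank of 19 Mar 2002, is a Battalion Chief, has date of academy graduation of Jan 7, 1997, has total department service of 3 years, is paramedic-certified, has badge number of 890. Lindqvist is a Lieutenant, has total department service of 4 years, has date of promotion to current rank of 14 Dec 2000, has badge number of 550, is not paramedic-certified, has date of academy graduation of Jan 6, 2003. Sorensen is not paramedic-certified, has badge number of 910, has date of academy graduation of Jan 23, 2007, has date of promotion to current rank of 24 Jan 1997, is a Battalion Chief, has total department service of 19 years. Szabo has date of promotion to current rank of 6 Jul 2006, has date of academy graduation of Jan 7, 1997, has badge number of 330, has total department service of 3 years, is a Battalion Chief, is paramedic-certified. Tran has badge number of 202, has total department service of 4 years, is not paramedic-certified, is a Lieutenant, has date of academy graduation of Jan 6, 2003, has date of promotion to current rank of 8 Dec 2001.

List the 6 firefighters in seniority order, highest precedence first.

By rank: Saleh, Szabo and Sorensen (Battalion Chief); then Farouk (Captain); then Lindqvist and Tran (Lieutenant).
Among Saleh, Szabo and Sorensen, paramedic-certified before not paramedic-certified: Saleh and Szabo (paramedic-certified) before Sorensen (not paramedic-certified).
Saleh and Szabo both have date of academy graduation Jan 7, 1997, so the next rule applies.
Saleh and Szabo both have total department service 3 years, so the next rule applies.
Among Saleh and Szabo, by date of promotion to current rank (earlier first): Saleh (19 Mar 2002) before Szabo (6 Jul 2006).
Lindqvist and Tran are each not paramedic-certified, so the next rule applies.
Lindqvist and Tran both have date of academy graduation Jan 6, 2003, so the next rule applies.
Lindqvist and Tran both have total department service 4 years, so the next rule applies.
Among Lindqvist and Tran, by date of promotion to current rank (earlier first): Lindqvist (14 Dec 2000) before Tran (8 Dec 2001).
Full order: Saleh, Szabo, Sorensen, Farouk, Lindqvist, Tran.

Saleh, Szabo, Sorensen, Farouk, Lindqvist, Tran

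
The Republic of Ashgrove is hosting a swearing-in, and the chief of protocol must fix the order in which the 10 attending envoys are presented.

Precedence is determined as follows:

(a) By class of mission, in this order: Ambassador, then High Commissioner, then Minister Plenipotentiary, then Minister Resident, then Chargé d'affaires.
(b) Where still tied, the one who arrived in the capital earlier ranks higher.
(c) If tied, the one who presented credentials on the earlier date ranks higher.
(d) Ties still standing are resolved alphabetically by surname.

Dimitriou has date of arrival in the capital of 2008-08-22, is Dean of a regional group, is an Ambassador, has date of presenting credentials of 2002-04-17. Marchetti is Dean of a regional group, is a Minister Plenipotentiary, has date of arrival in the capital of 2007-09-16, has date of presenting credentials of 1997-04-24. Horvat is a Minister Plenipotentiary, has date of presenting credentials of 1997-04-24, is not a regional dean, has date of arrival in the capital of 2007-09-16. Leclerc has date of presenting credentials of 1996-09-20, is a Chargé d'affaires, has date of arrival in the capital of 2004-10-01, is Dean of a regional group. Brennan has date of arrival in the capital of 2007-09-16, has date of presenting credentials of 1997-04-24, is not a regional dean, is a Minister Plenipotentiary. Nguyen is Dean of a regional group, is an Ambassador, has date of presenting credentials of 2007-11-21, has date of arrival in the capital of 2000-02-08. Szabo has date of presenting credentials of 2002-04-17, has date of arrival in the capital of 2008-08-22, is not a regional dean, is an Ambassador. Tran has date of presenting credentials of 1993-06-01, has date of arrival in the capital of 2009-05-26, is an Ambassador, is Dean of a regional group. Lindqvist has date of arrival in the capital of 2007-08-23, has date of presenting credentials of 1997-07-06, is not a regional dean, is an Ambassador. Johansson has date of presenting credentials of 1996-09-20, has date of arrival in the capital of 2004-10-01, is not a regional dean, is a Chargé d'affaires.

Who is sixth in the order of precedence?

Brennan

By class of mission: Nguyen, Lindqvist, Dimitriou, Szabo and Tran (Ambassador); then Brennan, Horvat and Marchetti (Minister Plenipotentiary); then Johansson and Leclerc (Chargé d'affaires).
Among Nguyen, Lindqvist, Dimitriou, Szabo and Tran, by date of arrival in the capital (earlier first): Nguyen (2000-02-08) before Lindqvist (2007-08-23) before Dimitriou and Szabo (2008-08-22) before Tran (2009-05-26).
Dimitriou and Szabo both have date of presenting credentials 2002-04-17, so the next rule applies.
Among Dimitriou and Szabo, alphabetically by surname: Dimitriou before Szabo.
Brennan, Horvat and Marchetti all have date of arrival in the capital 2007-09-16, so the next rule applies.
Brennan, Horvat and Marchetti all have date of presenting credentials 1997-04-24, so the next rule applies.
Among Brennan, Horvat and Marchetti, alphabetically by surname: Brennan before Horvat before Marchetti.
Johansson and Leclerc both have date of arrival in the capital 2004-10-01, so the next rule applies.
Johansson and Leclerc both have date of presenting credentials 1996-09-20, so the next rule applies.
Among Johansson and Leclerc, alphabetically by surname: Johansson before Leclerc.
Order: Nguyen, Lindqvist, Dimitriou, Szabo, Tran, Brennan, Horvat, Marchetti, Johansson, Leclerc.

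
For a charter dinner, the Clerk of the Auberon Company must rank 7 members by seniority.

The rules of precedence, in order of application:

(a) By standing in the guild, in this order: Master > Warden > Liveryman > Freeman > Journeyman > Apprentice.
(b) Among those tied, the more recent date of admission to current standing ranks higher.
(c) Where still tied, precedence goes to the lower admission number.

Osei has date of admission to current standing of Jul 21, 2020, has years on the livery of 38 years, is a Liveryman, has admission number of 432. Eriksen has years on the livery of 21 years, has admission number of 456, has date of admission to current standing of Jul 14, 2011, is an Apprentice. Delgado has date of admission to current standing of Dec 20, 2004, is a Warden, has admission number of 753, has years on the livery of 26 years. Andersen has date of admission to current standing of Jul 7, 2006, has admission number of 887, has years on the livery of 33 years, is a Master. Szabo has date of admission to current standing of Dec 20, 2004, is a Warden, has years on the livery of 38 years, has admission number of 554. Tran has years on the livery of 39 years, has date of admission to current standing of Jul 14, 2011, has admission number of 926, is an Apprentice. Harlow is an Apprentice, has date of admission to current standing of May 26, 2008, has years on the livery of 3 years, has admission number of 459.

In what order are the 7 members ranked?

Andersen, Szabo, Delgado, Osei, Eriksen, Tran, Harlow

By standing in the guild: Andersen (Master); then Szabo and Delgado (Warden); then Osei (Liveryman); then Eriksen, Tran and Harlow (Apprentice).
Szabo and Delgado both have date of admission to current standing Dec 20, 2004, so the next rule applies.
Among Szabo and Delgado, by admission number (lower first): Szabo (554) before Delgado (753).
Among Eriksen, Tran and Harlow, by date of admission to current standing (later first): Eriksen and Tran (Jul 14, 2011) before Harlow (May 26, 2008).
Among Eriksen and Tran, by admission number (lower first): Eriksen (456) before Tran (926).
Full order: Andersen, Szabo, Delgado, Osei, Eriksen, Tran, Harlow.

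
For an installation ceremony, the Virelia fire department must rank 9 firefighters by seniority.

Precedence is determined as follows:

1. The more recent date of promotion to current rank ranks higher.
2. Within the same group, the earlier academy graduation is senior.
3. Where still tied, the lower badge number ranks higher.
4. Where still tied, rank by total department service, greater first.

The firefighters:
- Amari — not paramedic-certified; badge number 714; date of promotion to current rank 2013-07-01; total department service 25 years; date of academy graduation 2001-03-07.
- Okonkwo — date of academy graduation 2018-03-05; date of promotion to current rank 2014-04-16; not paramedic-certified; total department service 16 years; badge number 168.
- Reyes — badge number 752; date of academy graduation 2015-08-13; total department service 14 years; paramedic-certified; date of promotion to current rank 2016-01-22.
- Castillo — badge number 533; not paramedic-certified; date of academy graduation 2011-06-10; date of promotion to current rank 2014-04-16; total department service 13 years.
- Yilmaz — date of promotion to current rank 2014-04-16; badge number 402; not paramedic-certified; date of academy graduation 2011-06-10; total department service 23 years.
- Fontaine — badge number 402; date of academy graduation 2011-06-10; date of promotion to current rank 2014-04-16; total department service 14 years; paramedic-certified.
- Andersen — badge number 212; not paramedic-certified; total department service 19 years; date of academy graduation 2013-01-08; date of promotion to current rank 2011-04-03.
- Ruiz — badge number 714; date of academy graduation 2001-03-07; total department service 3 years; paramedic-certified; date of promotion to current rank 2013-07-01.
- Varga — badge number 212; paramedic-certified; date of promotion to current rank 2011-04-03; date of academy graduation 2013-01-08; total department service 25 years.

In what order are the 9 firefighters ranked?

By date of promotion to current rank (later first): Reyes (2016-01-22); then Yilmaz, Fontaine, Castillo and Okonkwo (each 2014-04-16); then Amari and Ruiz (both 2013-07-01); then Varga and Andersen (both 2011-04-03).
Among Yilmaz, Fontaine, Castillo and Okonkwo, by date of academy graduation (earlier first): Yilmaz, Fontaine and Castillo (2011-06-10) before Okonkwo (2018-03-05).
Among Yilmaz, Fontaine and Castillo, by badge number (lower first): Yilmaz and Fontaine (402) before Castillo (533).
Among Yilmaz and Fontaine, by total department service (higher first): Yilmaz (23 years) before Fontaine (14 years).
Amari and Ruiz both have date of academy graduation 2001-03-07, so the next rule applies.
Amari and Ruiz both have badge number 714, so the next rule applies.
Among Amari and Ruiz, by total department service (higher first): Amari (25 years) before Ruiz (3 years).
Varga and Andersen both have date of academy graduation 2013-01-08, so the next rule applies.
Varga and Andersen both have badge number 212, so the next rule applies.
Among Varga and Andersen, by total department service (higher first): Varga (25 years) before Andersen (19 years).
Full order: Reyes, Yilmaz, Fontaine, Castillo, Okonkwo, Amari, Ruiz, Varga, Andersen.

Reyes, Yilmaz, Fontaine, Castillo, Okonkwo, Amari, Ruiz, Varga, Andersen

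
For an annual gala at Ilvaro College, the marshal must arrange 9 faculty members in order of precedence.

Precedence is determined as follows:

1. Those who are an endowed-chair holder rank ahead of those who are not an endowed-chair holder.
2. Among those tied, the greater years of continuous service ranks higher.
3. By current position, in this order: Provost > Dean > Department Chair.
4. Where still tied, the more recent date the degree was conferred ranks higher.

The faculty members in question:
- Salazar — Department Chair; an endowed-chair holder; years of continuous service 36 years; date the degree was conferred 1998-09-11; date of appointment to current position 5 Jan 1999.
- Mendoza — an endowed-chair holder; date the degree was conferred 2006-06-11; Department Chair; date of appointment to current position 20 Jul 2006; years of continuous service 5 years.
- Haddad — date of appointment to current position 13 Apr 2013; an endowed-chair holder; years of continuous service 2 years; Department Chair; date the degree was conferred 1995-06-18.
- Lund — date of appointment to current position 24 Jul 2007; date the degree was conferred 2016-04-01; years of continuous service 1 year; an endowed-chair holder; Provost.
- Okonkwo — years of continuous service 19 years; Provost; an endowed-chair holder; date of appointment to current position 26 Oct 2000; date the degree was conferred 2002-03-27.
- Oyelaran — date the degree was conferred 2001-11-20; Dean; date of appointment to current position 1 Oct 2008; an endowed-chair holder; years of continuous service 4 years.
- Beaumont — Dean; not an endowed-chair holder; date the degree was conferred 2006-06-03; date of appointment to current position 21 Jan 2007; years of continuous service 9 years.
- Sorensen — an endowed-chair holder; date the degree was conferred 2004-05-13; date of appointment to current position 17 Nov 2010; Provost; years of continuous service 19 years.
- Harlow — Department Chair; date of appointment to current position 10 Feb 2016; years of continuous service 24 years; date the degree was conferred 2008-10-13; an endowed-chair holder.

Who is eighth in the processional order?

By the first rule: Salazar, Harlow, Sorensen, Okonkwo, Mendoza, Oyelaran, Haddad and Lund (each an endowed-chair holder); then Beaumont (not an endowed-chair holder).
Among Salazar, Harlow, Sorensen, Okonkwo, Mendoza, Oyelaran, Haddad and Lund, by years of continuous service (higher first): Salazar (36 years) before Harlow (24 years) before Sorensen and Okonkwo (19 years) before Mendoza (5 years) before Oyelaran (4 years) before Haddad (2 years) before Lund (1 year).
Sorensen and Okonkwo are each Provost, so the next rule applies.
Among Sorensen and Okonkwo, by date the degree was conferred (later first): Sorensen (2004-05-13) before Okonkwo (2002-03-27).
Order: Salazar, Harlow, Sorensen, Okonkwo, Mendoza, Oyelaran, Haddad, Lund, Beaumont.

Lund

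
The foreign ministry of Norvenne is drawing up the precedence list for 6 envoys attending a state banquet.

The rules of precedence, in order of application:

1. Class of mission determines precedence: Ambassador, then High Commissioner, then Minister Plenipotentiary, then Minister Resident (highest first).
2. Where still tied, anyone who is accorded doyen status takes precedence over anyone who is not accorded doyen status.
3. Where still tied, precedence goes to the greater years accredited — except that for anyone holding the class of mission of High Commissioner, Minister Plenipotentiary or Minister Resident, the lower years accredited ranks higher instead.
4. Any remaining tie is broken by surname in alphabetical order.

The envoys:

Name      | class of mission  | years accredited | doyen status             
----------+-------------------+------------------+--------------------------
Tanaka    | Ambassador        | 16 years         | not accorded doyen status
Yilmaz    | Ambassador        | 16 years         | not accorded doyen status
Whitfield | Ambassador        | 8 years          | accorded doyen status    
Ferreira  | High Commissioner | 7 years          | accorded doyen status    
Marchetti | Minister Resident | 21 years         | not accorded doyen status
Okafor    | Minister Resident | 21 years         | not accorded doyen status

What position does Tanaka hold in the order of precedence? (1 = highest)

2

By class of mission: Whitfield, Tanaka and Yilmaz (Ambassador); then Ferreira (High Commissioner); then Marchetti and Okafor (Minister Resident).
Among Whitfield, Tanaka and Yilmaz, accorded doyen status before not accorded doyen status: Whitfield (accorded doyen status) before Tanaka and Yilmaz (not accorded doyen status).
Tanaka and Yilmaz both have years accredited 16 years, so the next rule applies.
Among Tanaka and Yilmaz, alphabetically by surname: Tanaka before Yilmaz.
Marchetti and Okafor are each not accorded doyen status, so the next rule applies.
Marchetti and Okafor both have years accredited 21 years, so the next rule applies.
Among Marchetti and Okafor, alphabetically by surname: Marchetti before Okafor.
Order: Whitfield, Tanaka, Yilmaz, Ferreira, Marchetti, Okafor. So position 2.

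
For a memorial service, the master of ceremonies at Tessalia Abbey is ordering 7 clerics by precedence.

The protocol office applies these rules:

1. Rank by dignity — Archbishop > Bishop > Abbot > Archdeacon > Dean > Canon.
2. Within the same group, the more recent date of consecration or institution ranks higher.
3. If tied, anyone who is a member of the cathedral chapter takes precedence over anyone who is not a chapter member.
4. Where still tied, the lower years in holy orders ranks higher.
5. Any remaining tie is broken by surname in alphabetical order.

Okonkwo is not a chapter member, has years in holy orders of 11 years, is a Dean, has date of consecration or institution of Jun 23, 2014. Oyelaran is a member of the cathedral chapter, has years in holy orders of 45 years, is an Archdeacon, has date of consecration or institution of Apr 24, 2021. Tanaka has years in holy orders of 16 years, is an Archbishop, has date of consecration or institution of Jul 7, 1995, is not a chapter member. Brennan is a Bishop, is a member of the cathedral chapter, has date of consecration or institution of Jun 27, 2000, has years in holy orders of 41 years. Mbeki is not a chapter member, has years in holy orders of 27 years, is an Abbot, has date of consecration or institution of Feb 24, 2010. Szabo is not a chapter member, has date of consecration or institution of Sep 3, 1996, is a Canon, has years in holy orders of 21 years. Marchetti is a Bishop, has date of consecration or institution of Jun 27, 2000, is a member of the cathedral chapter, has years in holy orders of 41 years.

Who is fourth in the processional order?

Mbeki

By dignity: Tanaka (Archbishop); then Brennan and Marchetti (Bishop); then Mbeki (Abbot); then Oyelaran (Archdeacon); then Okonkwo (Dean); then Szabo (Canon).
Brennan and Marchetti both have date of consecration or institution Jun 27, 2000, so the next rule applies.
Brennan and Marchetti are each a member of the cathedral chapter, so the next rule applies.
Brennan and Marchetti both have years in holy orders 41 years, so the next rule applies.
Among Brennan and Marchetti, alphabetically by surname: Brennan before Marchetti.
Order: Tanaka, Brennan, Marchetti, Mbeki, Oyelaran, Okonkwo, Szabo.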